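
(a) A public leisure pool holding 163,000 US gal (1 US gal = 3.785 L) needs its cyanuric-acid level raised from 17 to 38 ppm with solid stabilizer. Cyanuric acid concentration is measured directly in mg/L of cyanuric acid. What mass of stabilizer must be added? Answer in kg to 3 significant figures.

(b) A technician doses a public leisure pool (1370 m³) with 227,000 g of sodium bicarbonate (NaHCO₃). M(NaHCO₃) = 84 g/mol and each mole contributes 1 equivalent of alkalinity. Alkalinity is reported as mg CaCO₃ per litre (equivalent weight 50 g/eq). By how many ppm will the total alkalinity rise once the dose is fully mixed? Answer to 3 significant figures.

(a) 13.0 kg; (b) 98.6 ppm

(a) Volume: 163,000 US gal × 3.785 L/gal = 616,955 L.
(a) CYA to add: (38 − 17) = 21 mg/L × 616,955 L = 12,960 g cyanuric acid.

(b) Volume: 1370 m³ = 1,370,000 L.
(b) Moles of NaHCO₃: 227,000 g ÷ 84 g/mol = 2702 mol → 2702 eq of alkalinity.
(b) As CaCO₃: 2702 eq × 50 g/eq = 135,100 g.
(b) Rise: 135,100 g / 1,370,000 L × 1000 = 98.63 mg/L.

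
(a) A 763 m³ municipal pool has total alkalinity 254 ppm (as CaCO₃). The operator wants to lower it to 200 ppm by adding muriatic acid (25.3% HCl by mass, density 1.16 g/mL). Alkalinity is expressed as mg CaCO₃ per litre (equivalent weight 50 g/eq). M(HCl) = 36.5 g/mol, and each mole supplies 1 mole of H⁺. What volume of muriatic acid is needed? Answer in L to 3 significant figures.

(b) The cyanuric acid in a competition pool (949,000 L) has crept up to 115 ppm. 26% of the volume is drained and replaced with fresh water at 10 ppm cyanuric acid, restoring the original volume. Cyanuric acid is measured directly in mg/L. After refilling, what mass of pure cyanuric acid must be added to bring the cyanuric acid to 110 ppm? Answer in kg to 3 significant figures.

(a) Volume: 763 m³ = 763,000 L.
(a) Alkalinity to neutralize: (254 − 200) = 54 mg/L as CaCO₃ × 763,000 L = 41,200 g as CaCO₃.
(a) Equivalents of H⁺ required: 41,200 ÷ 50 g/eq = 824 eq = 824 mol HCl.
(a) Mass of HCl: 824 × 36.5 = 30,080 g.
(a) Mass of 25.3% solution: 30,080 / 0.253 = 118,900 g.
(a) Volume: 118,900 g ÷ 1.16 g/mL = 102,500 mL.

(b) After draining 26% and refilling: 115 × 0.74 + 10 × 0.26 = 87.7 ppm.
(b) Deficit to target: 110 − 87.7 = 22.3 mg/L.
(b) Mass: 22.3 mg/L × 949,000 L = 21,160 g cyanuric acid.

(a) 102 L; (b) 21.2 kg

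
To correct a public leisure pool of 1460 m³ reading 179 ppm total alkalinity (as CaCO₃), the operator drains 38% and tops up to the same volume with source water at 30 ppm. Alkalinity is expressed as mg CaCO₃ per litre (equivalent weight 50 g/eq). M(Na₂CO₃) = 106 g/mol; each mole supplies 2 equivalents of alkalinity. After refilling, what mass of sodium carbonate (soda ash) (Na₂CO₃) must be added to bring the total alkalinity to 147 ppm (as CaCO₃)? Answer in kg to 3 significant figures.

Volume: 1460 m³ = 1,460,000 L.
After draining 38% and refilling: 179 × 0.62 + 30 × 0.38 = 122.38 ppm.
Deficit to target: 147 − 122.38 = 24.62 mg/L.
As CaCO₃: 24.62 mg/L × 1,460,000 L = 35,950 g; ÷ 50 g/eq ÷ 2 = 359.5 mol Na₂CO₃.
Mass: 359.5 × 106 = 38,100 g.

38.1 kg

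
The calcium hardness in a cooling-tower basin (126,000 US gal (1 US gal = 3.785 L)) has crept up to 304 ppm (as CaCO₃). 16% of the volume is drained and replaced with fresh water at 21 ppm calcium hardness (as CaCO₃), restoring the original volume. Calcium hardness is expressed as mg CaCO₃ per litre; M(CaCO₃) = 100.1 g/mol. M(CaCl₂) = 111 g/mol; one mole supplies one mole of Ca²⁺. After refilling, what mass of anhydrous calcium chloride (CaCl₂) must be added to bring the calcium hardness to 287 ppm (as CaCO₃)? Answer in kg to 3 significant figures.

15.0 kg

Volume: 126,000 US gal × 3.785 L/gal = 476,910 L.
After draining 16% and refilling: 304 × 0.84 + 21 × 0.16 = 258.72 ppm.
Deficit to target: 287 − 258.72 = 28.28 mg/L.
As CaCO₃: 28.28 mg/L × 476,910 L = 13,490 g; ÷ 100.1 = 134.7 mol Ca²⁺.
Mass: 134.7 × 111 = 14,960 g.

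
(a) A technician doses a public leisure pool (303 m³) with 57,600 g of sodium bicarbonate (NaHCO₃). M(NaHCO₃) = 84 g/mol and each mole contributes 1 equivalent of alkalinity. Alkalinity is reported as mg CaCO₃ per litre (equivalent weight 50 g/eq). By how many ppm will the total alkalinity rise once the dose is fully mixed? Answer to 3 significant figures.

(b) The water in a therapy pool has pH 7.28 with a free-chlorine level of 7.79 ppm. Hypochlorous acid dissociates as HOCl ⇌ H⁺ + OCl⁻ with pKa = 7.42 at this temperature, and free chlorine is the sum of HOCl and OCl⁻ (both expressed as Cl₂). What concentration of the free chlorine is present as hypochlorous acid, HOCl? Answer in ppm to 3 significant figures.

(a) Volume: 303 m³ = 303,000 L.
(a) Moles of NaHCO₃: 57,600 g ÷ 84 g/mol = 685.7 mol → 685.7 eq of alkalinity.
(a) As CaCO₃: 685.7 eq × 50 g/eq = 34,290 g.
(a) Rise: 34,290 g / 303,000 L × 1000 = 113.2 mg/L.

(b) [OCl⁻]/[HOCl] = 10^(pH − pKa) = 10^(7.28 − 7.42) = 10^-0.14 = 0.7244.
(b) Fraction as HOCl = 1 / (1 + 0.7244) = 0.5799.
(b) HOCl = 0.5799 × 7.79 ppm = 4.517 ppm.

(a) 113 ppm; (b) 4.52 ppm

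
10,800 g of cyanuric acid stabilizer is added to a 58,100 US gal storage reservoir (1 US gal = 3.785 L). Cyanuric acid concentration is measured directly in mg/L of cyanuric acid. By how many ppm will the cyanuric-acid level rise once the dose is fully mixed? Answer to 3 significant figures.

Volume: 58,100 US gal × 3.785 L/gal = 219,908 L.
Rise: 10,800 g / 219,908 L × 1000 = 49.11 mg/L.

49.1 ppm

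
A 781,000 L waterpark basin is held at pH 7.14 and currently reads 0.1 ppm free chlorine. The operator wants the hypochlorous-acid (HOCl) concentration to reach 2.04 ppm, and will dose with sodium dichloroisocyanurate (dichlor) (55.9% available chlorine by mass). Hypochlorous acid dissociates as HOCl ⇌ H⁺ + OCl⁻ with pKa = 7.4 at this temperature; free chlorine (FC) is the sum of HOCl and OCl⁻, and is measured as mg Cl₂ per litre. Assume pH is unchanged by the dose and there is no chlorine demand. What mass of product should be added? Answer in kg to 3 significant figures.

[OCl⁻]/[HOCl] = 10^(pH − pKa) = 10^(7.14 − 7.4) = 0.5495; fraction as HOCl = 1/(1 + 0.5495) = 0.6454.
Free chlorine required for 2.04 ppm HOCl: 2.04 / 0.6454 = 3.161 ppm.
FC to add: 3.161 − 0.1 = 3.061 mg/L as Cl₂.
Cl₂ equivalent: 3.061 mg/L × 781,000 L = 2391 g.
Product at 55.9% available Cl: 2391 / 0.559 = 4277 g.

4.28 kg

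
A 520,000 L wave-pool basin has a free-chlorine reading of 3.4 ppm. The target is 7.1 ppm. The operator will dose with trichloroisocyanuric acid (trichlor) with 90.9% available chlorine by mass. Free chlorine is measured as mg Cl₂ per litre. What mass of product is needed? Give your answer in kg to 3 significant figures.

2.12 kg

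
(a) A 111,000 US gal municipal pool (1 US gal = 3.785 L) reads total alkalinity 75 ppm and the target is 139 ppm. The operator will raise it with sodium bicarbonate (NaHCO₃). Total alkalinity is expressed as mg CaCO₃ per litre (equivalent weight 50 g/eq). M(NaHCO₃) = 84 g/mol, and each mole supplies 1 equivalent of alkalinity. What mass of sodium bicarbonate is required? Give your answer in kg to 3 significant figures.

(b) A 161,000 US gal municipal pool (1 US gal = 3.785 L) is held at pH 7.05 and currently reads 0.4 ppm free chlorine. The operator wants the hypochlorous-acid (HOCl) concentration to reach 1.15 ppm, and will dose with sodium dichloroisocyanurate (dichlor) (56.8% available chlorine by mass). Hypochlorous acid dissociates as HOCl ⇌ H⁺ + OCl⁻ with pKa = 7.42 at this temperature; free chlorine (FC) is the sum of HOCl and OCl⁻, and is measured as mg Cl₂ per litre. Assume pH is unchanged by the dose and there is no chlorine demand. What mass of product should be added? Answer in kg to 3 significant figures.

(a) Volume: 111,000 US gal × 3.785 L/gal = 420,135 L.
(a) Alkalinity to add: (139 − 75) = 64 mg/L as CaCO₃ × 420,135 L = 26,890 g as CaCO₃.
(a) Equivalents: 26,890 g ÷ 50 g/eq = 537.8 eq.
(a) NaHCO₃ supplies 1 eq per mole → 537.8 mol.
(a) Mass: 537.8 mol × 84 g/mol = 45,170 g.

(b) Volume: 161,000 US gal × 3.785 L/gal = 609,385 L.
(b) [OCl⁻]/[HOCl] = 10^(pH − pKa) = 10^(7.05 − 7.42) = 0.4266; fraction as HOCl = 1/(1 + 0.4266) = 0.701.
(b) Free chlorine required for 1.15 ppm HOCl: 1.15 / 0.701 = 1.641 ppm.
(b) FC to add: 1.641 − 0.4 = 1.241 mg/L as Cl₂.
(b) Cl₂ equivalent: 1.241 mg/L × 609,385 L = 756 g.
(b) Product at 56.8% available Cl: 756 / 0.568 = 1331 g.

(a) 45.2 kg; (b) 1.33 kg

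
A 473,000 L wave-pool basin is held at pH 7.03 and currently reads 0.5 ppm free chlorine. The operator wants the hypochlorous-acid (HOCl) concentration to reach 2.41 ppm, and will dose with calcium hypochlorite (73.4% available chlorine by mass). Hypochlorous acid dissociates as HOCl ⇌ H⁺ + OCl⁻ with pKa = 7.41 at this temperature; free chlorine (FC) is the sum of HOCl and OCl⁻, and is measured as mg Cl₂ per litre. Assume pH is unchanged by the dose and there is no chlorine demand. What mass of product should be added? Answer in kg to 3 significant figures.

1.88 kg

[OCl⁻]/[HOCl] = 10^(pH − pKa) = 10^(7.03 − 7.41) = 0.4169; fraction as HOCl = 1/(1 + 0.4169) = 0.7058.
Free chlorine required for 2.41 ppm HOCl: 2.41 / 0.7058 = 3.415 ppm.
FC to add: 3.415 − 0.5 = 2.915 mg/L as Cl₂.
Cl₂ equivalent: 2.915 mg/L × 473,000 L = 1379 g.
Product at 73.4% available Cl: 1379 / 0.734 = 1878 g.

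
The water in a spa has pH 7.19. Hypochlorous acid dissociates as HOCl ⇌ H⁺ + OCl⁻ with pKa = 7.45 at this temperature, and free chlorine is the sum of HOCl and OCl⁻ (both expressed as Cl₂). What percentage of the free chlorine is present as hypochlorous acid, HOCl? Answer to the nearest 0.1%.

[OCl⁻]/[HOCl] = 10^(pH − pKa) = 10^(7.19 − 7.45) = 10^-0.26 = 0.5495.
Fraction as HOCl = 1 / (1 + 0.5495) = 0.6454.

64.5%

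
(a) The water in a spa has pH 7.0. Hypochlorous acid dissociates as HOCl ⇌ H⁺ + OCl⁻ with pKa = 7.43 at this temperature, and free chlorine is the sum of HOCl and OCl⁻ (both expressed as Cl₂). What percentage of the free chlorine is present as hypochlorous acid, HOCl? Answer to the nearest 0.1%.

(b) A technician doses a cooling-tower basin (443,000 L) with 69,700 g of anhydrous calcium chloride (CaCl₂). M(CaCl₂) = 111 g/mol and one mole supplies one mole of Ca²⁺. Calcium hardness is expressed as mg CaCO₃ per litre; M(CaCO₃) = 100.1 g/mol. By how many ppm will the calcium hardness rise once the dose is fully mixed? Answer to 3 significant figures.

(a) 72.9%; (b) 142 ppm

(a) [OCl⁻]/[HOCl] = 10^(pH − pKa) = 10^(7.0 − 7.43) = 10^-0.43 = 0.3715.
(a) Fraction as HOCl = 1 / (1 + 0.3715) = 0.7291.

(b) Moles of Ca²⁺: 69,700 g ÷ 111 g/mol = 627.9 mol.
(b) As CaCO₃: 627.9 mol × 100.1 g/mol = 62,860 g.
(b) Rise: 62,860 g / 443,000 L × 1000 = 141.9 mg/L.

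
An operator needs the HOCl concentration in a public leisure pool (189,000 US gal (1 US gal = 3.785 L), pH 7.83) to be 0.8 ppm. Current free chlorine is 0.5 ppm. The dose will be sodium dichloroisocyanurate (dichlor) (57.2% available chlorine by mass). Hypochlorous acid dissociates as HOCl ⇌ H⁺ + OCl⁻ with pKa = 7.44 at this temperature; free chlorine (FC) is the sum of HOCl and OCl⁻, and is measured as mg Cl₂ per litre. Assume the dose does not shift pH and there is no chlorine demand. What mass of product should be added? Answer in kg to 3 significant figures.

Volume: 189,000 US gal × 3.785 L/gal = 715,365 L.
[OCl⁻]/[HOCl] = 10^(pH − pKa) = 10^(7.83 − 7.44) = 2.455; fraction as HOCl = 1/(1 + 2.455) = 0.2895.
Free chlorine required for 0.8 ppm HOCl: 0.8 / 0.2895 = 2.764 ppm.
FC to add: 2.764 − 0.5 = 2.264 mg/L as Cl₂.
Cl₂ equivalent: 2.264 mg/L × 715,365 L = 1619 g.
Product at 57.2% available Cl: 1619 / 0.572 = 2831 g.

2.83 kg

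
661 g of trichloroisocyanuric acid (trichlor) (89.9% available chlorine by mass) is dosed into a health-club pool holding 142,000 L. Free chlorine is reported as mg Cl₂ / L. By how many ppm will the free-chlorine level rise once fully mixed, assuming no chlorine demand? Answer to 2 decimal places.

4.18 ppm

Available chlorine delivered: 661 g × 0.899 = 594.2 g as Cl₂.
Concentration rise: 594.2 g / 142,000 L = 4.185 mg/L = 4.18 ppm.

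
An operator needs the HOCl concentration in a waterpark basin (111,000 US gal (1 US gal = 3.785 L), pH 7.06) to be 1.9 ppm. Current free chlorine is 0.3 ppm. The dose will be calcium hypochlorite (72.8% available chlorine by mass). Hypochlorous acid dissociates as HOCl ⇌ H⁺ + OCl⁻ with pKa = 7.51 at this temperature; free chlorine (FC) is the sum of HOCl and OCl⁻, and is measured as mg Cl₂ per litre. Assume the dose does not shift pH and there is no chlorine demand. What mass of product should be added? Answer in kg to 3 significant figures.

Volume: 111,000 US gal × 3.785 L/gal = 420,135 L.
[OCl⁻]/[HOCl] = 10^(pH − pKa) = 10^(7.06 − 7.51) = 0.3548; fraction as HOCl = 1/(1 + 0.3548) = 0.7381.
Free chlorine required for 1.9 ppm HOCl: 1.9 / 0.7381 = 2.574 ppm.
FC to add: 2.574 − 0.3 = 2.274 mg/L as Cl₂.
Cl₂ equivalent: 2.274 mg/L × 420,135 L = 955.4 g.
Product at 72.8% available Cl: 955.4 / 0.728 = 1312 g.

1.31 kg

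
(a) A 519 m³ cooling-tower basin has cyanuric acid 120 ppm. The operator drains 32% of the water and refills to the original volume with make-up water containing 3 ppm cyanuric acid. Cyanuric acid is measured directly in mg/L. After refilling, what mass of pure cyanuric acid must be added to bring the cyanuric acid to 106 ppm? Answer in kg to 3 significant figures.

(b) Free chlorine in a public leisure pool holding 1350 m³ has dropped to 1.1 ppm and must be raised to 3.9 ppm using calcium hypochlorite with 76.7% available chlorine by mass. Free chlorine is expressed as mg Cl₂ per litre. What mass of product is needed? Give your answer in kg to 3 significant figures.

(a) 12.2 kg; (b) 4.93 kg

(a) Volume: 519 m³ = 519,000 L.
(a) After draining 32% and refilling: 120 × 0.68 + 3 × 0.32 = 82.56 ppm.
(a) Deficit to target: 106 − 82.56 = 23.44 mg/L.
(a) Mass: 23.44 mg/L × 519,000 L = 12,170 g cyanuric acid.

(b) Volume: 1350 m³ = 1,350,000 L.
(b) Chlorine deficit: 3.9 − 1.1 = 2.8 ppm = 2.8 mg/L as Cl₂.
(b) Cl₂ equivalent needed: 2.8 mg/L × 1,350,000 L = 3,780,000 mg = 3780 g.
(b) Product at 76.7% available chlorine: 3780 / 0.767 = 4928 g.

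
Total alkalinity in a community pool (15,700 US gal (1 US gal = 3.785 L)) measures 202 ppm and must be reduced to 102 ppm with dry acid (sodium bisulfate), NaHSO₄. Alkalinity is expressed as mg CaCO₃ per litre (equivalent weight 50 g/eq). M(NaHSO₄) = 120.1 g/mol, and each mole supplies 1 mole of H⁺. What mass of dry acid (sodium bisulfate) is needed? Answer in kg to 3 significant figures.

14.3 kg

Volume: 15,700 US gal × 3.785 L/gal = 59,424 L.
Alkalinity to neutralize: (202 − 102) = 100 mg/L as CaCO₃ × 59,424 L = 5942 g as CaCO₃.
Equivalents of H⁺ required: 5942 ÷ 50 g/eq = 118.8 eq = 118.8 mol NaHSO₄.
Mass of NaHSO₄: 118.8 × 120.1 = 14,270 g.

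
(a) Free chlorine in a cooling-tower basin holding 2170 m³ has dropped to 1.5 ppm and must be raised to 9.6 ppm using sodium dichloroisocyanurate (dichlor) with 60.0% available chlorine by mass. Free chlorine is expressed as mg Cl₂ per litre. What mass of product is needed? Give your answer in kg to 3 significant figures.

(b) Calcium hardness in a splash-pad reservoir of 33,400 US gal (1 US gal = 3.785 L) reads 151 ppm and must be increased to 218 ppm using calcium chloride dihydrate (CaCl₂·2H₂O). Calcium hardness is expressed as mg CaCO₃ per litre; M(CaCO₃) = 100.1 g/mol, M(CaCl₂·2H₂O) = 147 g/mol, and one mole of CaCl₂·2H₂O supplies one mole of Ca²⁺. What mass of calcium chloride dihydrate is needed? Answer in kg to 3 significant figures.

(a) 29.3 kg; (b) 12.4 kg

(a) Volume: 2170 m³ = 2,170,000 L.
(a) Chlorine deficit: 9.6 − 1.5 = 8.1 ppm = 8.1 mg/L as Cl₂.
(a) Cl₂ equivalent needed: 8.1 mg/L × 2,170,000 L = 17,580,000 mg = 17,580 g.
(a) Product at 60.0% available chlorine: 17,580 / 0.6 = 29,300 g.

(b) Volume: 33,400 US gal × 3.785 L/gal = 126,419 L.
(b) Hardness to add: (218 − 151) = 67 mg/L as CaCO₃ × 126,419 L = 8470 g as CaCO₃.
(b) Moles of Ca²⁺ (1 mol Ca²⁺ ≡ 1 mol CaCO₃): 8470 / 100.1 g/mol = 84.62 mol.
(b) Mass of CaCl₂·2H₂O: 84.62 × 147 = 12,440 g.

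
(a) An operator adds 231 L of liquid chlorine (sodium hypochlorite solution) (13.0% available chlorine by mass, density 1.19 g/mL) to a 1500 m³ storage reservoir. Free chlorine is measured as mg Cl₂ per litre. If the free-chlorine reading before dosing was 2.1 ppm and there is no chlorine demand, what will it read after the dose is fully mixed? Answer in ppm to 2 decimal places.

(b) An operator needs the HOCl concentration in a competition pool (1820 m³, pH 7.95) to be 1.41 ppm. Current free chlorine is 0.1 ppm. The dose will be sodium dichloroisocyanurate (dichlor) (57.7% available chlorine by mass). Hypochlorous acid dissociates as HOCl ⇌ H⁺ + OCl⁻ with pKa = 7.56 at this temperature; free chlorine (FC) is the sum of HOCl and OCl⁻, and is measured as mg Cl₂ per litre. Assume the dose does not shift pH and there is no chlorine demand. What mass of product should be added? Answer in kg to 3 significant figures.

(a) 25.92 ppm; (b) 15.0 kg

(a) Volume: 1500 m³ = 1,500,000 L.
(a) Mass of solution: 231 L × 1000 mL/L × 1.19 g/mL = 274,900 g.
(a) Available chlorine delivered: 274,900 g × 0.13 = 35,740 g as Cl₂.
(a) Concentration rise: 35,740 g / 1,500,000 L = 23.82 mg/L = 23.82 ppm.
(a) Final FC: 2.1 + 23.82 = 25.92 ppm.

(b) Volume: 1820 m³ = 1,820,000 L.
(b) [OCl⁻]/[HOCl] = 10^(pH − pKa) = 10^(7.95 − 7.56) = 2.455; fraction as HOCl = 1/(1 + 2.455) = 0.2895.
(b) Free chlorine required for 1.41 ppm HOCl: 1.41 / 0.2895 = 4.871 ppm.
(b) FC to add: 4.871 − 0.1 = 4.771 mg/L as Cl₂.
(b) Cl₂ equivalent: 4.771 mg/L × 1,820,000 L = 8683 g.
(b) Product at 57.7% available Cl: 8683 / 0.577 = 15,050 g.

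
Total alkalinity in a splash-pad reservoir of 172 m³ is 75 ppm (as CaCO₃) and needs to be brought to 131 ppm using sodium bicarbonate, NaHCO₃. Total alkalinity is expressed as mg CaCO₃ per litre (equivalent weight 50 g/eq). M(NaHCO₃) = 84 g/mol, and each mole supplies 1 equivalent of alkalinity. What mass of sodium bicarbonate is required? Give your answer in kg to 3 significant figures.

Volume: 172 m³ = 172,000 L.
Alkalinity to add: (131 − 75) = 56 mg/L as CaCO₃ × 172,000 L = 9632 g as CaCO₃.
Equivalents: 9632 g ÷ 50 g/eq = 192.6 eq.
NaHCO₃ supplies 1 eq per mole → 192.6 mol.
Mass: 192.6 mol × 84 g/mol = 16,180 g.

16.2 kg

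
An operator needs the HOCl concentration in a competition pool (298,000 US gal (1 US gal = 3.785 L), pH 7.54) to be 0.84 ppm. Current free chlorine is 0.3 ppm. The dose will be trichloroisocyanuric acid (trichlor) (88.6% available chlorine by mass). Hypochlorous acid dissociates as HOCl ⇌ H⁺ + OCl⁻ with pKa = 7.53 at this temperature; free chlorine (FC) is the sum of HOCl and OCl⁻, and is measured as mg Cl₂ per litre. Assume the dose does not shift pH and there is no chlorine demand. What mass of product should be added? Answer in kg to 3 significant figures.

1.78 kg

Volume: 298,000 US gal × 3.785 L/gal = 1,127,930 L.
[OCl⁻]/[HOCl] = 10^(pH − pKa) = 10^(7.54 − 7.53) = 1.023; fraction as HOCl = 1/(1 + 1.023) = 0.4942.
Free chlorine required for 0.84 ppm HOCl: 0.84 / 0.4942 = 1.7 ppm.
FC to add: 1.7 − 0.3 = 1.4 mg/L as Cl₂.
Cl₂ equivalent: 1.4 mg/L × 1,127,930 L = 1579 g.
Product at 88.6% available Cl: 1579 / 0.886 = 1782 g.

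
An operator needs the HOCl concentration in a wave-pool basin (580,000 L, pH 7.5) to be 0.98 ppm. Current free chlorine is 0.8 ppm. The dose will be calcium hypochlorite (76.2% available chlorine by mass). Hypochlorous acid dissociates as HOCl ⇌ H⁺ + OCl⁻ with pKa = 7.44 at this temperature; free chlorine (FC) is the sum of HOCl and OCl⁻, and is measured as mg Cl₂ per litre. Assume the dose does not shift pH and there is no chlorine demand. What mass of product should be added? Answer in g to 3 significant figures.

[OCl⁻]/[HOCl] = 10^(pH − pKa) = 10^(7.5 − 7.44) = 1.148; fraction as HOCl = 1/(1 + 1.148) = 0.4655.
Free chlorine required for 0.98 ppm HOCl: 0.98 / 0.4655 = 2.105 ppm.
FC to add: 2.105 − 0.8 = 1.305 mg/L as Cl₂.
Cl₂ equivalent: 1.305 mg/L × 580,000 L = 757 g.
Product at 76.2% available Cl: 757 / 0.762 = 993.5 g.

993 g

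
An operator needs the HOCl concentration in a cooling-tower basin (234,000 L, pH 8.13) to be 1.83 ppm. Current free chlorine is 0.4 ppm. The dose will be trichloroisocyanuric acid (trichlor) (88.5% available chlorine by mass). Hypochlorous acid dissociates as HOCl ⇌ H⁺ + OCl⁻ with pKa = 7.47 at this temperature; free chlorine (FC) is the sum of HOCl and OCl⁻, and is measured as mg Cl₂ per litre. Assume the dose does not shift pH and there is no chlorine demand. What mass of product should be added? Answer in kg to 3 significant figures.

2.59 kg

[OCl⁻]/[HOCl] = 10^(pH − pKa) = 10^(8.13 − 7.47) = 4.571; fraction as HOCl = 1/(1 + 4.571) = 0.1795.
Free chlorine required for 1.83 ppm HOCl: 1.83 / 0.1795 = 10.19 ppm.
FC to add: 10.19 − 0.4 = 9.795 mg/L as Cl₂.
Cl₂ equivalent: 9.795 mg/L × 234,000 L = 2292 g.
Product at 88.5% available Cl: 2292 / 0.885 = 2590 g.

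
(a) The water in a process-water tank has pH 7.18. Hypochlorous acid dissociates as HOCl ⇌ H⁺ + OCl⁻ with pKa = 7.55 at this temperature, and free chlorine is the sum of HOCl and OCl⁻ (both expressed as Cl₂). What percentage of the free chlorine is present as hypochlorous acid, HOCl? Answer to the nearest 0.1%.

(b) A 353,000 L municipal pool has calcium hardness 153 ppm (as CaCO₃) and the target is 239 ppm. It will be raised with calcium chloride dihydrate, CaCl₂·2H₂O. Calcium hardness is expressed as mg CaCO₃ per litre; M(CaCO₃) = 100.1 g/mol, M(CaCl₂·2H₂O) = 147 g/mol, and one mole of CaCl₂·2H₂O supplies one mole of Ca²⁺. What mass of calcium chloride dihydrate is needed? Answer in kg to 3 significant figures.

(a) 70.1%; (b) 44.6 kg

(a) [OCl⁻]/[HOCl] = 10^(pH − pKa) = 10^(7.18 − 7.55) = 10^-0.37 = 0.4266.
(a) Fraction as HOCl = 1 / (1 + 0.4266) = 0.701.

(b) Hardness to add: (239 − 153) = 86 mg/L as CaCO₃ × 353,000 L = 30,360 g as CaCO₃.
(b) Moles of Ca²⁺ (1 mol Ca²⁺ ≡ 1 mol CaCO₃): 30,360 / 100.1 g/mol = 303.3 mol.
(b) Mass of CaCl₂·2H₂O: 303.3 × 147 = 44,580 g.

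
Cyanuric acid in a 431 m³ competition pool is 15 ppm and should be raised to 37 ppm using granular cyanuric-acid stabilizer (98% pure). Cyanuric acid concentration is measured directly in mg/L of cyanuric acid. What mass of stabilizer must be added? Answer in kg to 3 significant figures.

9.68 kg

Volume: 431 m³ = 431,000 L.
CYA to add: (37 − 15) = 22 mg/L × 431,000 L = 9482 g cyanuric acid.
At 98% purity: 9482 / 0.98 = 9676 g product.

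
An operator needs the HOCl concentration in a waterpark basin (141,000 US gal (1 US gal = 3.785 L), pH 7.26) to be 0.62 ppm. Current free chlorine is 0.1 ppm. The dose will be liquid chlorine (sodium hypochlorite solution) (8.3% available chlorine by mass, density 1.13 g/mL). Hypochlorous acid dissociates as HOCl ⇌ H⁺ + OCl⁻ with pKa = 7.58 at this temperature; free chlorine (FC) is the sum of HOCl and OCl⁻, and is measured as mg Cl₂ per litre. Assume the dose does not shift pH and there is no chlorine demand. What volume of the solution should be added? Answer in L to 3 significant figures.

4.65 L

Volume: 141,000 US gal × 3.785 L/gal = 533,685 L.
[OCl⁻]/[HOCl] = 10^(pH − pKa) = 10^(7.26 − 7.58) = 0.4786; fraction as HOCl = 1/(1 + 0.4786) = 0.6763.
Free chlorine required for 0.62 ppm HOCl: 0.62 / 0.6763 = 0.9168 ppm.
FC to add: 0.9168 − 0.1 = 0.8168 mg/L as Cl₂.
Cl₂ equivalent: 0.8168 mg/L × 533,685 L = 435.9 g.
Product at 8.3% available Cl: 435.9 / 0.083 = 5252 g.
Volume: 5252 g ÷ 1.13 g/mL = 4647 mL.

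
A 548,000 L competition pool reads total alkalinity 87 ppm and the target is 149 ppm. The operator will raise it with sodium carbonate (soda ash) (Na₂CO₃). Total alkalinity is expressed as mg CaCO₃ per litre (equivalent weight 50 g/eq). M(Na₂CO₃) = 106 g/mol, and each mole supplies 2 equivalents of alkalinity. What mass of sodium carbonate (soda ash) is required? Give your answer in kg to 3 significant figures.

Alkalinity to add: (149 − 87) = 62 mg/L as CaCO₃ × 548,000 L = 33,980 g as CaCO₃.
Equivalents: 33,980 g ÷ 50 g/eq = 679.5 eq.
Each mole of Na₂CO₃ supplies 2 eq, so 679.5 / 2 = 339.8 mol.
Mass: 339.8 mol × 106 g/mol = 36,010 g.

36.0 kg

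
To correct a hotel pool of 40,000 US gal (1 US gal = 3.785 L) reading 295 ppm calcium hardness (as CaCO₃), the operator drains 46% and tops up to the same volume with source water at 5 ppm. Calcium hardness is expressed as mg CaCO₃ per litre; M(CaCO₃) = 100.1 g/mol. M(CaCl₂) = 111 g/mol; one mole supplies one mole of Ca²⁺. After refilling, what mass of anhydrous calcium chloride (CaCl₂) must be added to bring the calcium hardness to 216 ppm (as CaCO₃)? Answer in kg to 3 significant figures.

9.13 kg

Volume: 40,000 US gal × 3.785 L/gal = 151,400 L.
After draining 46% and refilling: 295 × 0.54 + 5 × 0.46 = 161.6 ppm.
Deficit to target: 216 − 161.6 = 54.4 mg/L.
As CaCO₃: 54.4 mg/L × 151,400 L = 8236 g; ÷ 100.1 = 82.28 mol Ca²⁺.
Mass: 82.28 × 111 = 9133 g.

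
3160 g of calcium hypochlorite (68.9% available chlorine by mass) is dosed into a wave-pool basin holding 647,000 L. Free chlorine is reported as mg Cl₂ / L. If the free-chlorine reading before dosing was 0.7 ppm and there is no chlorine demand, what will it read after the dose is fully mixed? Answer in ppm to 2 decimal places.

4.07 ppm

Available chlorine delivered: 3160 g × 0.689 = 2177 g as Cl₂.
Concentration rise: 2177 g / 647,000 L = 3.365 mg/L = 3.37 ppm.
Final FC: 0.7 + 3.37 = 4.07 ppm.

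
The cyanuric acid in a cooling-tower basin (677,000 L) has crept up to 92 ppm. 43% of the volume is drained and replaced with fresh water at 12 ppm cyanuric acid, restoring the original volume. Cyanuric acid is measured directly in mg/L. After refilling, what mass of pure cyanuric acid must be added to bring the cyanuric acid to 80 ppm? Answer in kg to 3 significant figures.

After draining 43% and refilling: 92 × 0.57 + 12 × 0.43 = 57.6 ppm.
Deficit to target: 80 − 57.6 = 22.4 mg/L.
Mass: 22.4 mg/L × 677,000 L = 15,160 g cyanuric acid.

15.2 kg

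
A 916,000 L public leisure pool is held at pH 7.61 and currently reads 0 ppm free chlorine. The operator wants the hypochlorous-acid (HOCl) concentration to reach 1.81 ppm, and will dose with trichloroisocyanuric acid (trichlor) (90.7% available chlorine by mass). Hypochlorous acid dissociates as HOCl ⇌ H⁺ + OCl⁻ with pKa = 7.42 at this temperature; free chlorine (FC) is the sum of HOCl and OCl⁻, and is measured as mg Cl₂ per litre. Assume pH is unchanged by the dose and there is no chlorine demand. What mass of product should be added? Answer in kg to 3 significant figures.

[OCl⁻]/[HOCl] = 10^(pH − pKa) = 10^(7.61 − 7.42) = 1.549; fraction as HOCl = 1/(1 + 1.549) = 0.3923.
Free chlorine required for 1.81 ppm HOCl: 1.81 / 0.3923 = 4.613 ppm.
FC to add: 4.613 − 0 = 4.613 mg/L as Cl₂.
Cl₂ equivalent: 4.613 mg/L × 916,000 L = 4226 g.
Product at 90.7% available Cl: 4226 / 0.907 = 4659 g.

4.66 kg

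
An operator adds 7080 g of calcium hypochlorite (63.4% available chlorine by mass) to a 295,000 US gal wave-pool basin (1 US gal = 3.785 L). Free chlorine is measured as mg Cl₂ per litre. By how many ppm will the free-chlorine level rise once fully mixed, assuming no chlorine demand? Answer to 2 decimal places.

4.02 ppm

Volume: 295,000 US gal × 3.785 L/gal = 1,116,575 L.
Available chlorine delivered: 7080 g × 0.634 = 4489 g as Cl₂.
Concentration rise: 4489 g / 1,116,575 L = 4.02 mg/L = 4.02 ppm.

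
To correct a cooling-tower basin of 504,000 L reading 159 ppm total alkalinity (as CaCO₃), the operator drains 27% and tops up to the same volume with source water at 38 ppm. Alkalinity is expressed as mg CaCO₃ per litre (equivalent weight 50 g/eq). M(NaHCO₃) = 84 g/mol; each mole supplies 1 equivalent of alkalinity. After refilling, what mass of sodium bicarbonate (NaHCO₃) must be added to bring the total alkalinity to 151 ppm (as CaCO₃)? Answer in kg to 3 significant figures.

After draining 27% and refilling: 159 × 0.73 + 38 × 0.27 = 126.33 ppm.
Deficit to target: 151 − 126.33 = 24.67 mg/L.
As CaCO₃: 24.67 mg/L × 504,000 L = 12,430 g; ÷ 50 g/eq ÷ 1 = 248.7 mol NaHCO₃.
Mass: 248.7 × 84 = 20,890 g.

20.9 kg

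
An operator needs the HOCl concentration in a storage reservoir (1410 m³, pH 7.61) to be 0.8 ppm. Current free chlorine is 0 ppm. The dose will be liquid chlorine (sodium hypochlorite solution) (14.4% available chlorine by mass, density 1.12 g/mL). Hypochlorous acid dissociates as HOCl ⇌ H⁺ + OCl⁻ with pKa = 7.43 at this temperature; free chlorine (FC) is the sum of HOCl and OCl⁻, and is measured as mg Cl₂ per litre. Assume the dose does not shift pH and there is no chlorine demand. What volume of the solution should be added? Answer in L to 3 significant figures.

17.6 L

Volume: 1410 m³ = 1,410,000 L.
[OCl⁻]/[HOCl] = 10^(pH − pKa) = 10^(7.61 − 7.43) = 1.514; fraction as HOCl = 1/(1 + 1.514) = 0.3978.
Free chlorine required for 0.8 ppm HOCl: 0.8 / 0.3978 = 2.011 ppm.
FC to add: 2.011 − 0 = 2.011 mg/L as Cl₂.
Cl₂ equivalent: 2.011 mg/L × 1,410,000 L = 2835 g.
Product at 14.4% available Cl: 2835 / 0.144 = 19,690 g.
Volume: 19,690 g ÷ 1.12 g/mL = 17,580 mL.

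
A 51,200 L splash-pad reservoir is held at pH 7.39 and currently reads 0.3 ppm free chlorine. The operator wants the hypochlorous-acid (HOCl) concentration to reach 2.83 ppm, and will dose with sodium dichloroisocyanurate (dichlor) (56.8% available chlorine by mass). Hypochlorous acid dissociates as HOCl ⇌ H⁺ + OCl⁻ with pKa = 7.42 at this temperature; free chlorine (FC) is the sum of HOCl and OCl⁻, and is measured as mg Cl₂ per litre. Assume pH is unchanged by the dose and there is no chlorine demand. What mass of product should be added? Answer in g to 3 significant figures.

466 g

[OCl⁻]/[HOCl] = 10^(pH − pKa) = 10^(7.39 − 7.42) = 0.9333; fraction as HOCl = 1/(1 + 0.9333) = 0.5173.
Free chlorine required for 2.83 ppm HOCl: 2.83 / 0.5173 = 5.471 ppm.
FC to add: 5.471 − 0.3 = 5.171 mg/L as Cl₂.
Cl₂ equivalent: 5.171 mg/L × 51,200 L = 264.8 g.
Product at 56.8% available Cl: 264.8 / 0.568 = 466.1 g.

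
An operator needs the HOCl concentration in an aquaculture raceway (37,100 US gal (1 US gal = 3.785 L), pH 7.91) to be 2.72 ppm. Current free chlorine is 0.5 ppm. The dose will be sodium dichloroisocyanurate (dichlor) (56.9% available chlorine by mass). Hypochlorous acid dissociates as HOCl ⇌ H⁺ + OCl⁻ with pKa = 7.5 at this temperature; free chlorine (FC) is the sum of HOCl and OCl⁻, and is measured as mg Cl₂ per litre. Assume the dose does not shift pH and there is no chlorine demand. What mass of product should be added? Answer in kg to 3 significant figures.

Volume: 37,100 US gal × 3.785 L/gal = 140,424 L.
[OCl⁻]/[HOCl] = 10^(pH − pKa) = 10^(7.91 − 7.5) = 2.57; fraction as HOCl = 1/(1 + 2.57) = 0.2801.
Free chlorine required for 2.72 ppm HOCl: 2.72 / 0.2801 = 9.711 ppm.
FC to add: 9.711 − 0.5 = 9.211 mg/L as Cl₂.
Cl₂ equivalent: 9.211 mg/L × 140,424 L = 1294 g.
Product at 56.9% available Cl: 1294 / 0.569 = 2273 g.

2.27 kg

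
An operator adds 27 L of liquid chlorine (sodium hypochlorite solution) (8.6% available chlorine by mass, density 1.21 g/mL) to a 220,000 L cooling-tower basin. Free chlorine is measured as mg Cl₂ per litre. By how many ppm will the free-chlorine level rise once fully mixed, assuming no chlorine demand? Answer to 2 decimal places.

Mass of solution: 27 L × 1000 mL/L × 1.21 g/mL = 32,670 g.
Available chlorine delivered: 32,670 g × 0.086 = 2810 g as Cl₂.
Concentration rise: 2810 g / 220,000 L = 12.77 mg/L = 12.77 ppm.

12.77 ppm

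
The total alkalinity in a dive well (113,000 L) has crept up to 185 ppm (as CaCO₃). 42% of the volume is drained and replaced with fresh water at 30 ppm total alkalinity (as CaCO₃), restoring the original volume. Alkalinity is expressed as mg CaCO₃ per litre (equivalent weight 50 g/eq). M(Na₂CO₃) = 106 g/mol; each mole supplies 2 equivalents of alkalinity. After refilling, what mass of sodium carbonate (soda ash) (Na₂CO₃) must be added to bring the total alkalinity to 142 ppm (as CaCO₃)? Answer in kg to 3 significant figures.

After draining 42% and refilling: 185 × 0.58 + 30 × 0.42 = 119.9 ppm.
Deficit to target: 142 − 119.9 = 22.1 mg/L.
As CaCO₃: 22.1 mg/L × 113,000 L = 2497 g; ÷ 50 g/eq ÷ 2 = 24.97 mol Na₂CO₃.
Mass: 24.97 × 106 = 2647 g.

2.65 kg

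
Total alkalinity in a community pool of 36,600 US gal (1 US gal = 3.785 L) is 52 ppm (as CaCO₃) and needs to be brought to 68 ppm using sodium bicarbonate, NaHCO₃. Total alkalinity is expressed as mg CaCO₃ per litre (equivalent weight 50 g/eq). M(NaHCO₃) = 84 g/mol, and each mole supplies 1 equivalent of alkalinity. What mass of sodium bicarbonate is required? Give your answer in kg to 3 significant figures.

Volume: 36,600 US gal × 3.785 L/gal = 138,531 L.
Alkalinity to add: (68 − 52) = 16 mg/L as CaCO₃ × 138,531 L = 2216 g as CaCO₃.
Equivalents: 2216 g ÷ 50 g/eq = 44.33 eq.
NaHCO₃ supplies 1 eq per mole → 44.33 mol.
Mass: 44.33 mol × 84 g/mol = 3724 g.

3.72 kg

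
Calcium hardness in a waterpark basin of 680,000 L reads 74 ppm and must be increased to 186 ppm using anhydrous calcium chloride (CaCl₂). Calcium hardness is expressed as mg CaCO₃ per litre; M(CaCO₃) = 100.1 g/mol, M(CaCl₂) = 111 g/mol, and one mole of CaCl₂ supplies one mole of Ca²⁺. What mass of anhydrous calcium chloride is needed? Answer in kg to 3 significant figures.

Hardness to add: (186 − 74) = 112 mg/L as CaCO₃ × 680,000 L = 76,160 g as CaCO₃.
Moles of Ca²⁺ (1 mol Ca²⁺ ≡ 1 mol CaCO₃): 76,160 / 100.1 g/mol = 760.8 mol.
Mass of CaCl₂: 760.8 × 111 = 84,450 g.

84.5 kg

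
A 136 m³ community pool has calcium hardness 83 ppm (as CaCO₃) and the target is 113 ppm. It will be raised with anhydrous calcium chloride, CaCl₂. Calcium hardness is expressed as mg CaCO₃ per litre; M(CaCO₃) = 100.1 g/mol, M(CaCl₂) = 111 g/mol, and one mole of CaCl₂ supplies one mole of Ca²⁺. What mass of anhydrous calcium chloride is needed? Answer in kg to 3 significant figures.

4.52 kg

Volume: 136 m³ = 136,000 L.
Hardness to add: (113 − 83) = 30 mg/L as CaCO₃ × 136,000 L = 4080 g as CaCO₃.
Moles of Ca²⁺ (1 mol Ca²⁺ ≡ 1 mol CaCO₃): 4080 / 100.1 g/mol = 40.76 mol.
Mass of CaCl₂: 40.76 × 111 = 4524 g.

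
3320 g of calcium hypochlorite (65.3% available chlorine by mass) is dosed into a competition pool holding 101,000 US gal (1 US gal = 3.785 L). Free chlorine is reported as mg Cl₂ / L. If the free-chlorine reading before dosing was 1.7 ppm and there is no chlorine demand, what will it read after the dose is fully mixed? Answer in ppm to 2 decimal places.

7.37 ppm

Volume: 101,000 US gal × 3.785 L/gal = 382,285 L.
Available chlorine delivered: 3320 g × 0.653 = 2168 g as Cl₂.
Concentration rise: 2168 g / 382,285 L = 5.671 mg/L = 5.67 ppm.
Final FC: 1.7 + 5.67 = 7.37 ppm.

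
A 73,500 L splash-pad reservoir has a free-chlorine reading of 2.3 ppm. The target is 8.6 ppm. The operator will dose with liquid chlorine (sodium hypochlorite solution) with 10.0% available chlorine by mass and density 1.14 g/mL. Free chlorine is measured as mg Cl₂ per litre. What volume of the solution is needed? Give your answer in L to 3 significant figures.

4.06 L

Chlorine deficit: 8.6 − 2.3 = 6.3 ppm = 6.3 mg/L as Cl₂.
Cl₂ equivalent needed: 6.3 mg/L × 73,500 L = 463,000 mg = 463.1 g.
Product at 10.0% available chlorine: 463.1 / 0.1 = 4630 g.
Volume at density 1.14 g/mL: 4630 g ÷ 1.14 g/mL = 4062 mL.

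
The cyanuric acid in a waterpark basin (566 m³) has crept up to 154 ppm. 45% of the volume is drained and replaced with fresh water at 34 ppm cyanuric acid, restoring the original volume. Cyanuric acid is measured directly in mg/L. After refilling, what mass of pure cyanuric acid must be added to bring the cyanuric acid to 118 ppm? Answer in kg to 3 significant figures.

10.2 kg

Volume: 566 m³ = 566,000 L.
After draining 45% and refilling: 154 × 0.55 + 34 × 0.45 = 100 ppm.
Deficit to target: 118 − 100 = 18 mg/L.
Mass: 18 mg/L × 566,000 L = 10,190 g cyanuric acid.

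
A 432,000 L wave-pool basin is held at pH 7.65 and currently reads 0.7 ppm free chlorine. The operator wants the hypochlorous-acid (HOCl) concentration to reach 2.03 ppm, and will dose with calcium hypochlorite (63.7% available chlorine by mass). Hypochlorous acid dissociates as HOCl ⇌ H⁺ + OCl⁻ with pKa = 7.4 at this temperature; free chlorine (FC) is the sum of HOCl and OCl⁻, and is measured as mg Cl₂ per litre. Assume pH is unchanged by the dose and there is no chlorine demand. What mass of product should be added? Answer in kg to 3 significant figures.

3.35 kg

[OCl⁻]/[HOCl] = 10^(pH − pKa) = 10^(7.65 − 7.4) = 1.778; fraction as HOCl = 1/(1 + 1.778) = 0.3599.
Free chlorine required for 2.03 ppm HOCl: 2.03 / 0.3599 = 5.64 ppm.
FC to add: 5.64 − 0.7 = 4.94 mg/L as Cl₂.
Cl₂ equivalent: 4.94 mg/L × 432,000 L = 2134 g.
Product at 63.7% available Cl: 2134 / 0.637 = 3350 g.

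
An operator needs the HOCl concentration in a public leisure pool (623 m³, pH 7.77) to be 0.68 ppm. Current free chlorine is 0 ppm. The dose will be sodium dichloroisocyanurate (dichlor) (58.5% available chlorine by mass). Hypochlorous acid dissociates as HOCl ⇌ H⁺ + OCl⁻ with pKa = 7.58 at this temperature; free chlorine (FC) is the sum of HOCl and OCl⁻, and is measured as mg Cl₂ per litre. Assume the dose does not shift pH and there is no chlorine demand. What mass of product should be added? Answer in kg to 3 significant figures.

Volume: 623 m³ = 623,000 L.
[OCl⁻]/[HOCl] = 10^(pH − pKa) = 10^(7.77 − 7.58) = 1.549; fraction as HOCl = 1/(1 + 1.549) = 0.3923.
Free chlorine required for 0.68 ppm HOCl: 0.68 / 0.3923 = 1.733 ppm.
FC to add: 1.733 − 0 = 1.733 mg/L as Cl₂.
Cl₂ equivalent: 1.733 mg/L × 623,000 L = 1080 g.
Product at 58.5% available Cl: 1080 / 0.585 = 1846 g.

1.85 kg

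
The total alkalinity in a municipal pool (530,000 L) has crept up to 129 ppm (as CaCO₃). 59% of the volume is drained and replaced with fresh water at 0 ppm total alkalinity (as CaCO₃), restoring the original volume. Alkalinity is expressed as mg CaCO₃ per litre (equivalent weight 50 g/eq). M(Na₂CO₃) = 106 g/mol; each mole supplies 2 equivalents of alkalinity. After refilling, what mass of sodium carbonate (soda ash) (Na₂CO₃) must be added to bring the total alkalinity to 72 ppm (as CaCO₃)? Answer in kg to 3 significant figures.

After draining 59% and refilling: 129 × 0.41 + 0 × 0.59 = 52.89 ppm.
Deficit to target: 72 − 52.89 = 19.11 mg/L.
As CaCO₃: 19.11 mg/L × 530,000 L = 10,130 g; ÷ 50 g/eq ÷ 2 = 101.3 mol Na₂CO₃.
Mass: 101.3 × 106 = 10,740 g.

10.7 kg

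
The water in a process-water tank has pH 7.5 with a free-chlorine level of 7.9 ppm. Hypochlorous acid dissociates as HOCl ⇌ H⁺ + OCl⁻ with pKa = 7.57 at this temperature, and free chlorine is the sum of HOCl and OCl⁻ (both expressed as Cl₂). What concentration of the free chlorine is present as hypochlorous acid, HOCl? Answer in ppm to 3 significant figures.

4.27 ppm

[OCl⁻]/[HOCl] = 10^(pH − pKa) = 10^(7.5 − 7.57) = 10^-0.07 = 0.8511.
Fraction as HOCl = 1 / (1 + 0.8511) = 0.5402.
HOCl = 0.5402 × 7.9 ppm = 4.268 ppm.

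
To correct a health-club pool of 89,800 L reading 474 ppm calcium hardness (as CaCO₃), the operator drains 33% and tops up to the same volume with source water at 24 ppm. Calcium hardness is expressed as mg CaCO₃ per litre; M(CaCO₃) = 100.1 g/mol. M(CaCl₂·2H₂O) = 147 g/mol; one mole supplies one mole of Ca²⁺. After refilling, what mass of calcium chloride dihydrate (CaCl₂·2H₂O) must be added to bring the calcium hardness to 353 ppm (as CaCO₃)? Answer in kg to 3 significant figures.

3.63 kg

After draining 33% and refilling: 474 × 0.67 + 24 × 0.33 = 325.5 ppm.
Deficit to target: 353 − 325.5 = 27.5 mg/L.
As CaCO₃: 27.5 mg/L × 89,800 L = 2470 g; ÷ 100.1 = 24.67 mol Ca²⁺.
Mass: 24.67 × 147 = 3627 g.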